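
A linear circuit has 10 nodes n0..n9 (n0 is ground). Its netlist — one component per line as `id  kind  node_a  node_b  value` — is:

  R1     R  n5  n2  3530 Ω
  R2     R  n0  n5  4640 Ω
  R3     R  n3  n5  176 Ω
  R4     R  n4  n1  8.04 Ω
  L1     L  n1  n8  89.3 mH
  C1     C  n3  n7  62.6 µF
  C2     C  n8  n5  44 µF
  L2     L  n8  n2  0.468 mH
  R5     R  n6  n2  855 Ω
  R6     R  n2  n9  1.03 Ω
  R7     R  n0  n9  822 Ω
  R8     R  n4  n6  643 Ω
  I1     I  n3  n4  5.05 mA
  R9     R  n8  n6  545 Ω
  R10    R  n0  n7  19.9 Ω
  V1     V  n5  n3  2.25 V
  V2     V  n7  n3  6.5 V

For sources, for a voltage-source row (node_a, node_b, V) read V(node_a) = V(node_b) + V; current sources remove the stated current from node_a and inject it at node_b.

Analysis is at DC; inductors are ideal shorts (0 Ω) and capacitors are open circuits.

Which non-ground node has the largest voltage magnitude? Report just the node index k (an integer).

3

Element admittances at DC:
  Y(R1) = 0.0002833 S between n5,n2
  Y(R2) = 0.0002155 S between n0,n5
  Y(R3) = 0.005682 S between n3,n5
  Y(R4) = 0.1244 S between n4,n1
  L1: short n1↔n8 (DC inductor)
  Y(C1) = 0.000 S between n3,n7
  Y(C2) = 0.000 S between n8,n5
  L2: short n8↔n2 (DC inductor)
  Y(R5) = 0.001170 S between n6,n2
  Y(R6) = 0.9709 S between n2,n9
  Y(R7) = 0.001217 S between n0,n9
  Y(R8) = 0.001555 S between n4,n6
  I1: injects 0.00505 A into n4 (from n3)
  Y(R9) = 0.001835 S between n8,n6
  Y(R10) = 0.05025 S between n0,n7
  V1: constraint V(n5)−V(n3) = 2.25
  V2: constraint V(n7)−V(n3) = 6.5
Assemble and solve the 13×13 MNA system:
  V(n1)=2.559  V(n2)=2.559  V(n3)=-6.543  V(n4)=2.599  V(n5)=-4.293  V(n6)=2.572  V(n7)=-0.04345  V(n8)=2.559  V(n9)=2.555
  i(L1)=0.005009  i(L2)=0.005034  i(V1)=-0.009918  i(V2)=0.002184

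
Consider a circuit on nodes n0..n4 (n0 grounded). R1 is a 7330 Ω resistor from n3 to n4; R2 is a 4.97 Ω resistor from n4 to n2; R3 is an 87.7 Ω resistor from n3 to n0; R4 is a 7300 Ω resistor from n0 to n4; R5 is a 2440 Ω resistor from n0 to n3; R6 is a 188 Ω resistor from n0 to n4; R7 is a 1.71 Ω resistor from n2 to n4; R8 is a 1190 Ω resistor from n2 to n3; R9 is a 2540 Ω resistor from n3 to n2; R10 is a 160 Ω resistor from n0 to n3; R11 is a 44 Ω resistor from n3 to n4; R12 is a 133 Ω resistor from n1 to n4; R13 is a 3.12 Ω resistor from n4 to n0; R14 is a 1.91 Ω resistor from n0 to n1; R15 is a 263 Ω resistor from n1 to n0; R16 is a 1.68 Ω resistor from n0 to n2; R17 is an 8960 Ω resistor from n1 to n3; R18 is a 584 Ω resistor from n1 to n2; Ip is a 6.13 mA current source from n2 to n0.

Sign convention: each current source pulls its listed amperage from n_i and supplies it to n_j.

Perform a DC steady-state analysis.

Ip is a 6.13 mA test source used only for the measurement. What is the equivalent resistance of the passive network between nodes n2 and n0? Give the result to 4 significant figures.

Element admittances at DC:
  Y(R1) = 0.0001364 S between n3,n4
  Y(R2) = 0.2012 S between n4,n2
  Y(R3) = 0.01140 S between n3,n0
  Y(R4) = 0.0001370 S between n0,n4
  Y(R5) = 0.0004098 S between n0,n3
  Y(R6) = 0.005319 S between n0,n4
  Y(R7) = 0.5848 S between n2,n4
  Y(R8) = 0.0008403 S between n2,n3
  Y(R9) = 0.0003937 S between n3,n2
  Y(R10) = 0.006250 S between n0,n3
  Y(R11) = 0.02273 S between n3,n4
  Y(R12) = 0.007519 S between n1,n4
  Y(R13) = 0.3205 S between n4,n0
  Y(R14) = 0.5236 S between n0,n1
  Y(R15) = 0.003802 S between n1,n0
  Y(R16) = 0.5952 S between n0,n2
  Y(R17) = 0.0001116 S between n1,n3
  Y(R18) = 0.001712 S between n1,n2
  Ip: injects 0.00613 A into n0 (from n2)
Assemble and solve the 4×4 MNA system:
  V(n1)=-9.549e-05  V(n2)=-0.007329  V(n3)=-0.002974  V(n4)=-0.005103

R_eq = 1.196 Ω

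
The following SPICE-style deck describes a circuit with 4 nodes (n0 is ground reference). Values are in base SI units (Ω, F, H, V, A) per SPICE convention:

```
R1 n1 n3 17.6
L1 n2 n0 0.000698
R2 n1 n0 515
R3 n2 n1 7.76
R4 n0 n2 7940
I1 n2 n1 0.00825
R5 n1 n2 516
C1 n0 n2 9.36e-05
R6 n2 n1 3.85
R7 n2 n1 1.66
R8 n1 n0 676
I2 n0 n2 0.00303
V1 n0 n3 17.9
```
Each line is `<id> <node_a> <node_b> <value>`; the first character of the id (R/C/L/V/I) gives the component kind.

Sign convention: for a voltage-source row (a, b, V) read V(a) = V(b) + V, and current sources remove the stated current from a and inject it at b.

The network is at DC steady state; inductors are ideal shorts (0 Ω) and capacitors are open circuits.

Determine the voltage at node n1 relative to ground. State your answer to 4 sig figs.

MNA unknowns: 3 node voltages V₁..V_3 plus 2 source currents (L1, V1)
R1: Y=0.05682 on G[1,3]
L1: row V2−V0=0, i_L1 at 2,0
R2: Y=0.001942 on G[1,0]
R3: Y=0.1289 on G[2,1]
R4: Y=0.0001259 on G[0,2]
I1: z[2]−=0.00825, z[1]+=0.00825
R5: Y=0.001938 on G[1,2]
C1: Y=0.000 on G[0,2]
R6: Y=0.2597 on G[2,1]
R7: Y=0.6024 on G[2,1]
R8: Y=0.001479 on G[1,0]
I2: z[0]−=0.00303, z[2]+=0.00303
V1: row V0−V3=17.9, i_V1 at 0,3
solve → V1=-0.9578, V2=0.000, V3=-17.90
aux → i_L1=-0.9563, i_V1=-0.9626

-0.9578 V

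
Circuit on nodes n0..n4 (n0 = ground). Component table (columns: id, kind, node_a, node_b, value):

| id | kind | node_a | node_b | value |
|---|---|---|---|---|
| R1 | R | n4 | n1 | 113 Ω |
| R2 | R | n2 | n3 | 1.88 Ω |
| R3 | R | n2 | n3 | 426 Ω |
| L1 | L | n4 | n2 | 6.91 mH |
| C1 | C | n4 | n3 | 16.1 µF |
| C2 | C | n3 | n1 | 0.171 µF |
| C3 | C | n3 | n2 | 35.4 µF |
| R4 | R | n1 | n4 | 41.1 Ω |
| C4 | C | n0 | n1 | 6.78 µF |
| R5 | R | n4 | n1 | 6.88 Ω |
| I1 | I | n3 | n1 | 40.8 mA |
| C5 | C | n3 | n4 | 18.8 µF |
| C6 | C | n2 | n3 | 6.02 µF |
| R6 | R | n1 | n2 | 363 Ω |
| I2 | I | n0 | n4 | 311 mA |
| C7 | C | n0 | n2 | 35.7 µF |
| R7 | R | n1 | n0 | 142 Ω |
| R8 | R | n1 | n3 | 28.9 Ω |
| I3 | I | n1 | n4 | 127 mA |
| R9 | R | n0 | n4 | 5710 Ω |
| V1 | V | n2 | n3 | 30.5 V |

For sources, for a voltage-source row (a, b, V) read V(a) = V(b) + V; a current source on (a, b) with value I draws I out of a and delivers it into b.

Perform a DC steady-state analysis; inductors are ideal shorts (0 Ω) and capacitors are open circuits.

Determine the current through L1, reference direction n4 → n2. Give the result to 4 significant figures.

-0.7647 A

MNA unknowns: 4 node voltages V₁..V_4 plus 2 source currents (L1, V1)
R1: Y=0.008850 on G[4,1]
R2: Y=0.5319 on G[2,3]
R3: Y=0.002347 on G[2,3]
L1: row V4−V2=0, i_L1 at 4,2
C1: Y=0.000 on G[4,3]
C2: Y=0.000 on G[3,1]
C3: Y=0.000 on G[3,2]
R4: Y=0.02433 on G[1,4]
C4: Y=0.000 on G[0,1]
R5: Y=0.1453 on G[4,1]
I1: z[3]−=0.0408, z[1]+=0.0408
C5: Y=0.000 on G[3,4]
C6: Y=0.000 on G[2,3]
R6: Y=0.002755 on G[1,2]
I2: z[0]−=0.311, z[4]+=0.311
C7: Y=0.000 on G[0,2]
R7: Y=0.007042 on G[1,0]
R8: Y=0.03460 on G[1,3]
I3: z[1]−=0.127, z[4]+=0.127
R9: Y=0.0001751 on G[0,4]
V1: row V2−V3=30.5, i_V1 at 2,3
solve → V1=42.93, V2=49.62, V3=19.12, V4=49.62
aux → i_L1=-0.7647, i_V1=-17.08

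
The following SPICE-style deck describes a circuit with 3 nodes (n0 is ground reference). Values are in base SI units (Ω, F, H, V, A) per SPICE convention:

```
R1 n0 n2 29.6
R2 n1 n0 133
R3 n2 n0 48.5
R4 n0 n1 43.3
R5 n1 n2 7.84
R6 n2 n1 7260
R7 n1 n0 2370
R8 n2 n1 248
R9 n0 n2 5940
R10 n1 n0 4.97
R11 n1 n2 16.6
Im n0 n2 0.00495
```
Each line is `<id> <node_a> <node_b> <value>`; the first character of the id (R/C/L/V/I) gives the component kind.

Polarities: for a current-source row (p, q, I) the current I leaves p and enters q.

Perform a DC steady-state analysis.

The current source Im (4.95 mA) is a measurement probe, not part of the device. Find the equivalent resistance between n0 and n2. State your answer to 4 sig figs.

MNA unknowns: 2 node voltages V₁..V_2
R1: Y=0.03378 on G[0,2]
R2: Y=0.007519 on G[1,0]
R3: Y=0.02062 on G[2,0]
R4: Y=0.02309 on G[0,1]
R5: Y=0.1276 on G[1,2]
R6: Y=0.0001377 on G[2,1]
R7: Y=0.0004219 on G[1,0]
R8: Y=0.004032 on G[2,1]
R9: Y=0.0001684 on G[0,2]
R10: Y=0.2012 on G[1,0]
R11: Y=0.06024 on G[1,2]
Im: z[0]−=0.00495, z[2]+=0.00495
solve → V1=0.01403, V2=0.03100

R_eq = 6.263 Ω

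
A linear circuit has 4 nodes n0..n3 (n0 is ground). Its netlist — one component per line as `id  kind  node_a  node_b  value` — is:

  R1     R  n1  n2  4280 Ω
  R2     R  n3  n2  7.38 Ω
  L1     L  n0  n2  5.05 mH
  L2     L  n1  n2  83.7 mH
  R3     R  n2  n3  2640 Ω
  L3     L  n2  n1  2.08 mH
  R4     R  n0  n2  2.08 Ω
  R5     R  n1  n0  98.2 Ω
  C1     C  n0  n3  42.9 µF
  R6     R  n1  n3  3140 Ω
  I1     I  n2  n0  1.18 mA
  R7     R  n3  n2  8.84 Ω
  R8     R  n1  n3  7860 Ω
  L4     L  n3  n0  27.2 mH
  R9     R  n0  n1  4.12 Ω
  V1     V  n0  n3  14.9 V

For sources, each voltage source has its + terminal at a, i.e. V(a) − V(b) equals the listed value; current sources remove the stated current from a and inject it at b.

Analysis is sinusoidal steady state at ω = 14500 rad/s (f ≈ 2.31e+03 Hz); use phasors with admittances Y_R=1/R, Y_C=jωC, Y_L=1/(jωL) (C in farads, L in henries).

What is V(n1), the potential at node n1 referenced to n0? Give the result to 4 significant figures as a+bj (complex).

-0.1612+0.6525j V

Element admittances at ω=14500 rad/s:
  Y(R1) = 0.0002336+0.000j S between n1,n2
  Y(R2) = 0.1355+0.000j S between n3,n2
  Y(L1) = 0.000-0.01366j S between n0,n2
  Y(L2) = 0.000-0.0008240j S between n1,n2
  Y(R3) = 0.0003788+0.000j S between n2,n3
  Y(L3) = 0.000-0.03316j S between n2,n1
  Y(R4) = 0.4808+0.000j S between n0,n2
  Y(R5) = 0.01018+0.000j S between n1,n0
  Y(C1) = 0.000+0.6220j S between n0,n3
  Y(R6) = 0.0003185+0.000j S between n1,n3
  I1: injects 0.00118 A into n0 (from n2)
  Y(R7) = 0.1131+0.000j S between n3,n2
  Y(R8) = 0.0001272+0.000j S between n1,n3
  Y(L4) = 0.000-0.002535j S between n3,n0
  Y(R9) = 0.2427+0.000j S between n0,n1
  V1: constraint V(n0)−V(n3) = 14.9
Assemble and solve the 4×4 MNA system:
  V(n1)=-0.1612+0.6525j  V(n2)=-5.033-0.3207j  V(n3)=-14.90+0.000j
  i(V1)=-2.464-9.151j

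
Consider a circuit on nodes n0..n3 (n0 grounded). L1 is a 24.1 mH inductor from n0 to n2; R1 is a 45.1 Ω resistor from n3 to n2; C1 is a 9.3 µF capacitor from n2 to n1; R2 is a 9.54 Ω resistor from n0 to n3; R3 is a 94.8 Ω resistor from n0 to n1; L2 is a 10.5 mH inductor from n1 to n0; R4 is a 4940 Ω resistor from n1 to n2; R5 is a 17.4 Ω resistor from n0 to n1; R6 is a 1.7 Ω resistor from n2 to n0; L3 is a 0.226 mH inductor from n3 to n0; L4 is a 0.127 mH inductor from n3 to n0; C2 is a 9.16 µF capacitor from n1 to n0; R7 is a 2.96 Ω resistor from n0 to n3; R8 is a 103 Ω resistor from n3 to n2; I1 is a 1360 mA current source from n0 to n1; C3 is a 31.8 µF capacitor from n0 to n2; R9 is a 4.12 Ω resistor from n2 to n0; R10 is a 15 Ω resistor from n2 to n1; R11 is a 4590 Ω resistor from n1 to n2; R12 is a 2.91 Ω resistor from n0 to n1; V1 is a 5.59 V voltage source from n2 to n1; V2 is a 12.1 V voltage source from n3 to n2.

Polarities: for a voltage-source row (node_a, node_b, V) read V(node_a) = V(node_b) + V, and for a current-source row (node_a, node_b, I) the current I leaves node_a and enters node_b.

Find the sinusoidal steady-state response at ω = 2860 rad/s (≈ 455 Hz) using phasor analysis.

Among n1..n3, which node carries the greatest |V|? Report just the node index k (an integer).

1

Element admittances at ω=2860 rad/s:
  Y(L1) = 0.000-0.01451j S between n0,n2
  Y(R1) = 0.02217+0.000j S between n3,n2
  Y(C1) = 0.000+0.02660j S between n2,n1
  Y(R2) = 0.1048+0.000j S between n0,n3
  Y(R3) = 0.01055+0.000j S between n0,n1
  Y(L2) = 0.000-0.03330j S between n1,n0
  Y(R4) = 0.0002024+0.000j S between n1,n2
  Y(R5) = 0.05747+0.000j S between n0,n1
  Y(R6) = 0.5882+0.000j S between n2,n0
  Y(L3) = 0.000-1.547j S between n3,n0
  Y(L4) = 0.000-2.753j S between n3,n0
  Y(C2) = 0.000+0.02620j S between n1,n0
  Y(R7) = 0.3378+0.000j S between n0,n3
  Y(R8) = 0.009709+0.000j S between n3,n2
  I1: injects 1.36 A into n1 (from n0)
  Y(C3) = 0.000+0.09095j S between n0,n2
  Y(R9) = 0.2427+0.000j S between n2,n0
  Y(R10) = 0.06667+0.000j S between n2,n1
  Y(R11) = 0.0002179+0.000j S between n1,n2
  Y(R12) = 0.3436+0.000j S between n0,n1
  V1: constraint V(n2)−V(n1) = 5.59
  V2: constraint V(n3)−V(n2) = 12.1
Assemble and solve the 5×5 MNA system:
  V(n1)=-16.33+3.879j  V(n2)=-10.74+3.879j  V(n3)=1.356+3.879j
  i(V1)=-8.432+1.564j  i(V2)=-17.67+4.115j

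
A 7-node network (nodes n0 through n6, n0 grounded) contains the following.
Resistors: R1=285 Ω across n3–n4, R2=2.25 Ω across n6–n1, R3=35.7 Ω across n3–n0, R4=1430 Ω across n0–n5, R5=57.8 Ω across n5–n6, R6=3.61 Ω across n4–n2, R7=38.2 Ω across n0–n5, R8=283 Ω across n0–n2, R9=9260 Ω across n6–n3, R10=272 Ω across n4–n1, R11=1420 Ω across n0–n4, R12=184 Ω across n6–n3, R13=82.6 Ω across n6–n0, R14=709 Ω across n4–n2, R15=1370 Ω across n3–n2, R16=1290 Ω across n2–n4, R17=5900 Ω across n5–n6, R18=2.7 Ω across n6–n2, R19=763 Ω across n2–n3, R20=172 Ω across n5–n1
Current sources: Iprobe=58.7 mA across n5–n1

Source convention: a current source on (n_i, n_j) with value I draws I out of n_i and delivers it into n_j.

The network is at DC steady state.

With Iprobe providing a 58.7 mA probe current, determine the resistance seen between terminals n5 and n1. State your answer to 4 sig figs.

R_eq = 29.33 Ω

Element admittances at DC:
  Y(R1) = 0.003509 S between n3,n4
  Y(R2) = 0.4444 S between n6,n1
  Y(R3) = 0.02801 S between n3,n0
  Y(R4) = 0.0006993 S between n0,n5
  Y(R5) = 0.01730 S between n5,n6
  Y(R6) = 0.2770 S between n4,n2
  Y(R7) = 0.02618 S between n0,n5
  Y(R8) = 0.003534 S between n0,n2
  Y(R9) = 0.0001080 S between n6,n3
  Y(R10) = 0.003676 S between n4,n1
  Y(R11) = 0.0007042 S between n0,n4
  Y(R12) = 0.005435 S between n6,n3
  Y(R13) = 0.01211 S between n6,n0
  Y(R14) = 0.001410 S between n4,n2
  Y(R15) = 0.0007299 S between n3,n2
  Y(R16) = 0.0007752 S between n2,n4
  Y(R17) = 0.0001695 S between n5,n6
  Y(R18) = 0.3704 S between n6,n2
  Y(R19) = 0.001311 S between n2,n3
  Y(R20) = 0.005814 S between n5,n1
  Iprobe: injects 0.0587 A into n1 (from n5)
Assemble and solve the 6×6 MNA system:
  V(n1)=0.9592  V(n2)=0.8337  V(n3)=0.2382  V(n4)=0.8260  V(n5)=-0.7627  V(n6)=0.8508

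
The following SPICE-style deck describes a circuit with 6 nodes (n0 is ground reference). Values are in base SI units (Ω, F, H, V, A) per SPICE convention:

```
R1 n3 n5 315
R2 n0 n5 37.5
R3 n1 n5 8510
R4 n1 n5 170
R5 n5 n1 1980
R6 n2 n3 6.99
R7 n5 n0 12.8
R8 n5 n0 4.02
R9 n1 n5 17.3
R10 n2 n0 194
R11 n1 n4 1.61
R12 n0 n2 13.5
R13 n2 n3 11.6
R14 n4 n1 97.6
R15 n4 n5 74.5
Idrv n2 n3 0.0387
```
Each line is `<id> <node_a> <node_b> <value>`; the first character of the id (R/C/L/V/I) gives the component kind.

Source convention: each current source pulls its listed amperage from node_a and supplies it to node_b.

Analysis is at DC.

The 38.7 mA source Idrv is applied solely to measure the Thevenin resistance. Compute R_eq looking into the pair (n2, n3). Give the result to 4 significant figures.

R_eq = 4.305 Ω

Element admittances at DC:
  Y(R1) = 0.003175 S between n3,n5
  Y(R2) = 0.02667 S between n0,n5
  Y(R3) = 0.0001175 S between n1,n5
  Y(R4) = 0.005882 S between n1,n5
  Y(R5) = 0.0005051 S between n5,n1
  Y(R6) = 0.1431 S between n2,n3
  Y(R7) = 0.07812 S between n5,n0
  Y(R8) = 0.2488 S between n5,n0
  Y(R9) = 0.05780 S between n1,n5
  Y(R10) = 0.005155 S between n2,n0
  Y(R11) = 0.6211 S between n1,n4
  Y(R12) = 0.07407 S between n0,n2
  Y(R13) = 0.08621 S between n2,n3
  Y(R14) = 0.01025 S between n4,n1
  Y(R15) = 0.01342 S between n4,n5
  Idrv: injects 0.0387 A into n3 (from n2)
Assemble and solve the 5×5 MNA system:
  V(n1)=0.001426  V(n2)=-0.006363  V(n3)=0.1602  V(n4)=0.001426  V(n5)=0.001426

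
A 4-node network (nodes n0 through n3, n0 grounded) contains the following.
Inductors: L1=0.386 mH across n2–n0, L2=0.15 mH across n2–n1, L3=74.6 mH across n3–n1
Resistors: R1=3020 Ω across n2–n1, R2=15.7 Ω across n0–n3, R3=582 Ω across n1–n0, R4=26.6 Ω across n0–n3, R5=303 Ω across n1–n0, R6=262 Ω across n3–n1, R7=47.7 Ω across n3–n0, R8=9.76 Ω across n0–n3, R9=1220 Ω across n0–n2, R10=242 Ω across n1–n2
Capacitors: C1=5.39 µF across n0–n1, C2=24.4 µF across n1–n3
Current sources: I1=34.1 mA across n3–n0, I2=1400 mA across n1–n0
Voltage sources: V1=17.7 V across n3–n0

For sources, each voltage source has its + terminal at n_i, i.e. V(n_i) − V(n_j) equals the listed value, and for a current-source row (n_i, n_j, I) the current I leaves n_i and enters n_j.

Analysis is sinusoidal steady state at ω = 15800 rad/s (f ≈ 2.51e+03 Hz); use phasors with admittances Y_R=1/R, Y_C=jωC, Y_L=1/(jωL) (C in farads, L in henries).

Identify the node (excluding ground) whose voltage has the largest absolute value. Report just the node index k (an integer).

1

MNA unknowns: 3 node voltages V₁..V_3 plus 1 source current (V1)
L1: Y=0.000-0.1640j on G[2,0]
R1: Y=0.0003311+0.000j on G[2,1]
R2: Y=0.06369+0.000j on G[0,3]
R3: Y=0.001718+0.000j on G[1,0]
C1: Y=0.000+0.08516j on G[0,1]
R4: Y=0.03759+0.000j on G[0,3]
R5: Y=0.003300+0.000j on G[1,0]
R6: Y=0.003817+0.000j on G[3,1]
R7: Y=0.02096+0.000j on G[3,0]
C2: Y=0.000+0.3855j on G[1,3]
L2: Y=0.000-0.4219j on G[2,1]
I1: z[3]−=0.0341, z[0]+=0.0341
R8: Y=0.1025+0.000j on G[0,3]
R9: Y=0.0008197+0.000j on G[0,2]
L3: Y=0.000-0.0008484j on G[3,1]
I2: z[1]−=1.4, z[0]+=1.4
R10: Y=0.004132+0.000j on G[1,2]
V1: row V3−V0=17.7, i_V1 at 3,0
solve → V1=19.24+4.314j, V2=13.85+3.128j, V3=17.70+0.000j
aux → i_V1=-5.665+0.6083j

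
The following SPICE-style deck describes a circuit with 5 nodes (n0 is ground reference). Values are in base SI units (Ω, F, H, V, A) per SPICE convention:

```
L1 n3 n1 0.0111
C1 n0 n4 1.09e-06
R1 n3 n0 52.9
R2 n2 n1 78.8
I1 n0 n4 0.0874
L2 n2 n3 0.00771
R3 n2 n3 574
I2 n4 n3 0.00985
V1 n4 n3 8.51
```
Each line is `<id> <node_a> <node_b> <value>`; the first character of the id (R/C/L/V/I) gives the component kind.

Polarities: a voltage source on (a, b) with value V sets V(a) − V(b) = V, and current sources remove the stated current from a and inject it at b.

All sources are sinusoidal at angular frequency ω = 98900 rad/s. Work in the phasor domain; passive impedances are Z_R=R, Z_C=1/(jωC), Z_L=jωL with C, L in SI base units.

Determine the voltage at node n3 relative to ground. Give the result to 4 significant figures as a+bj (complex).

MNA unknowns: 4 node voltages V₁..V_4 plus 1 source current (V1)
L1: Y=0.000-0.0009109j on G[3,1]
C1: Y=0.000+0.1078j on G[0,4]
R1: Y=0.01890+0.000j on G[3,0]
R2: Y=0.01269+0.000j on G[2,1]
I1: z[0]−=0.0874, z[4]+=0.0874
L2: Y=0.000-0.001311j on G[2,3]
R3: Y=0.001742+0.000j on G[2,3]
I2: z[4]−=0.00985, z[3]+=0.00985
V1: row V4−V3=8.51, i_V1 at 4,3
solve → V1=-8.118-2.234j, V2=-8.118-2.234j, V3=-8.118-2.234j, V4=0.3918-2.234j
aux → i_V1=-0.1633-0.04224j

-8.118-2.234j V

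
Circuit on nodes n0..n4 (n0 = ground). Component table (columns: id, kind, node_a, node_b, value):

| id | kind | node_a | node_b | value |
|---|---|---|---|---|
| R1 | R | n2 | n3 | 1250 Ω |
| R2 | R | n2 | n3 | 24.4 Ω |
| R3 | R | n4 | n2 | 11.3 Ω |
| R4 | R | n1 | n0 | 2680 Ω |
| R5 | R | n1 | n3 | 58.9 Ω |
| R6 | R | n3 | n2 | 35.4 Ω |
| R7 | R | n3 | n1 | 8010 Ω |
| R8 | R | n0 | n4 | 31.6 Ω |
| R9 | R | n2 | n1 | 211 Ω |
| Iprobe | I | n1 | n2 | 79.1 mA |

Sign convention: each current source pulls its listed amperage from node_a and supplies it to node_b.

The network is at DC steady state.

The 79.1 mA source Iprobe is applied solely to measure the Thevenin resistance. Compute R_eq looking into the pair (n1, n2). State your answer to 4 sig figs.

Apply KCL at each of the 4 non-ground nodes and solve the resulting linear system.
Node n1: branches {R4, R5, R7, R9, Iprobe} → V_1 = -4.130
Node n2: branches {R1, R2, R3, R6, R9, Iprobe} → V_2 = 0.06611
Node n3: branches {R1, R2, R5, R6, R7} → V_3 = -0.7574
Node n4: branches {R3, R8} → V_4 = 0.04869

R_eq = 53.04 Ω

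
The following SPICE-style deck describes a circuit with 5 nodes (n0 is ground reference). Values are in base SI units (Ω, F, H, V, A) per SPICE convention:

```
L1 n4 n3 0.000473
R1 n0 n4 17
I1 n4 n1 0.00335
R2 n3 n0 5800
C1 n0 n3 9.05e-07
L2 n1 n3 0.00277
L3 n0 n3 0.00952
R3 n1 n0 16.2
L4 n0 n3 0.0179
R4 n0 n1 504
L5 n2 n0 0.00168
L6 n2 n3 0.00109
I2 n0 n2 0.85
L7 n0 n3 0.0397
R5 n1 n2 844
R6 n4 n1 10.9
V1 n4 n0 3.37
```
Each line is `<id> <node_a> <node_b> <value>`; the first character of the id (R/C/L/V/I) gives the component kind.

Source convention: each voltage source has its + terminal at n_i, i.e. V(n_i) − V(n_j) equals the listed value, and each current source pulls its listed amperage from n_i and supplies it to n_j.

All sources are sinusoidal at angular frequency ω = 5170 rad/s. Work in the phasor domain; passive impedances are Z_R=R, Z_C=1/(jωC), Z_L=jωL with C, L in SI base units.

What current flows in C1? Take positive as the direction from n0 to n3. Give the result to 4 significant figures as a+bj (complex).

Apply KCL at each of the 4 non-ground nodes and solve the resulting linear system.
Node n1: branches {I1, L2, R3, R4, R5, R6} → V_1 = 2.435-0.08044j
Node n2: branches {L5, L6, I2, R5} → V_2 = 1.636+3.442j
Node n3: branches {L1, R2, C1, L2, L3, L4, L6, L7} → V_3 = 2.674+0.8795j
Node n4: branches {L1, R1, I1, R6, V1} → V_4 = 3.370+0.000j
Source currents: i(V1)=0.07233+0.2771j

0.004115-0.01251j A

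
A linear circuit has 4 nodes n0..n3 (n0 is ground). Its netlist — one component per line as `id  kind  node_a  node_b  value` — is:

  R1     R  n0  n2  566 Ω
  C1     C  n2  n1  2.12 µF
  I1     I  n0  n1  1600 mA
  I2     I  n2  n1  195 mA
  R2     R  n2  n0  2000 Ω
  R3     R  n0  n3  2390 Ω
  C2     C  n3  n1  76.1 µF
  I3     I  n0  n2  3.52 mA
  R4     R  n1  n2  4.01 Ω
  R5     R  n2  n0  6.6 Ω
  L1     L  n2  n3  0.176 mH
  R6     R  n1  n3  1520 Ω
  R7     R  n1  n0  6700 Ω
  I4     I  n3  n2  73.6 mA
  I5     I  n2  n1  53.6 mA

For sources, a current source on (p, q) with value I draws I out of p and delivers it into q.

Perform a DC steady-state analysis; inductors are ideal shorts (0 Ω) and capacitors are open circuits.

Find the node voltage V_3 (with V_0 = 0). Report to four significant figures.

Apply KCL at each of the 3 non-ground nodes and solve the resulting linear system.
Node n1: branches {C1, I1, I2, C2, R4, R6, R7, I5} → V_1 = 17.76
Node n2: branches {R1, C1, I2, R2, I3, R4, R5, L1, I4, I5} → V_2 = 10.38
Node n3: branches {R3, C2, L1, R6, I4} → V_3 = 10.38
Source currents: i(L1)=0.07309

10.38 V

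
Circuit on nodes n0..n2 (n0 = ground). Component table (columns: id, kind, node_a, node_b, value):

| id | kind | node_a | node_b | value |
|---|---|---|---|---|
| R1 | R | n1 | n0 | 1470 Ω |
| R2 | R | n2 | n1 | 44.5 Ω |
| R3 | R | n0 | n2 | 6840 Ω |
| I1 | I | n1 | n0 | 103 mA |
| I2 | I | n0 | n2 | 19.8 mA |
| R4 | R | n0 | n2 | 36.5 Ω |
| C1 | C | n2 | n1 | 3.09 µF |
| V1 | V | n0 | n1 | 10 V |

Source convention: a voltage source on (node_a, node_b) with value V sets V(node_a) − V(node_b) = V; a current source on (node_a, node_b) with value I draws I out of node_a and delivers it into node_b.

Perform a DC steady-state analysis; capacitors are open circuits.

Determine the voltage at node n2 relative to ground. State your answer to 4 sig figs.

MNA unknowns: 2 node voltages V₁..V_2 plus 1 source current (V1)
R1: Y=0.0006803 on G[1,0]
R2: Y=0.02247 on G[2,1]
R3: Y=0.0001462 on G[0,2]
I1: z[1]−=0.103, z[0]+=0.103
I2: z[0]−=0.0198, z[2]+=0.0198
R4: Y=0.02740 on G[0,2]
C1: Y=0.000 on G[2,1]
V1: row V0−V1=10, i_V1 at 0,1
solve → V1=-10.00, V2=-4.097
aux → i_V1=-0.03645

-4.097 V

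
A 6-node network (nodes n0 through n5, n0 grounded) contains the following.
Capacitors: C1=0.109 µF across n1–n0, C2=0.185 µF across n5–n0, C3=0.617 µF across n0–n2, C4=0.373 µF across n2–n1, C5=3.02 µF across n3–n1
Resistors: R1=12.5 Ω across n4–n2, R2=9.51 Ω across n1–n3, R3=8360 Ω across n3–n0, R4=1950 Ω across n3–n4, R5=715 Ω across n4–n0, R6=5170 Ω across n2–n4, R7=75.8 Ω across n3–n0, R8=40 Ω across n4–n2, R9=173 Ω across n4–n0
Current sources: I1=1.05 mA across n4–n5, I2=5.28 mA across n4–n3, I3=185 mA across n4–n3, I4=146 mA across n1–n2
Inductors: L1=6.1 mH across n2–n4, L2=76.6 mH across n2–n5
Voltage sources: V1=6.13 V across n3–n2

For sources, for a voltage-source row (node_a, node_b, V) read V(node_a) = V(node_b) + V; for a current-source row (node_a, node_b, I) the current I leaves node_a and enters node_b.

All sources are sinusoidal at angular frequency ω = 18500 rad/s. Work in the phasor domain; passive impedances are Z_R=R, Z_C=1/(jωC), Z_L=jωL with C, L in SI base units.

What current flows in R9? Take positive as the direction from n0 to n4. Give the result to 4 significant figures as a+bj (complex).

Element admittances at ω=18500 rad/s:
  Y(C1) = 0.000+0.002017j S between n1,n0
  Y(R1) = 0.08000+0.000j S between n4,n2
  Y(C2) = 0.000+0.003423j S between n5,n0
  Y(R2) = 0.1052+0.000j S between n1,n3
  Y(R3) = 0.0001196+0.000j S between n3,n0
  I1: injects 0.00105 A into n5 (from n4)
  Y(R4) = 0.0005128+0.000j S between n3,n4
  I2: injects 0.00528 A into n3 (from n4)
  Y(C3) = 0.000+0.01141j S between n0,n2
  Y(C4) = 0.000+0.006901j S between n2,n1
  Y(R5) = 0.001399+0.000j S between n4,n0
  Y(R6) = 0.0001934+0.000j S between n2,n4
  Y(R7) = 0.01319+0.000j S between n3,n0
  Y(R8) = 0.02500+0.000j S between n4,n2
  I3: injects 0.185 A into n3 (from n4)
  Y(L1) = 0.000-0.008861j S between n2,n4
  I4: injects 0.146 A into n2 (from n1)
  Y(R9) = 0.005780+0.000j S between n4,n0
  Y(L2) = 0.000-0.0007057j S between n2,n5
  Y(C5) = 0.000+0.05587j S between n3,n1
  V1: constraint V(n3)−V(n2) = 6.13
Assemble and solve the 6×6 MNA system:
  V(n1)=2.199+1.527j  V(n2)=-2.734+1.256j  V(n3)=3.396+1.256j  V(n4)=-4.211+1.060j  V(n5)=0.7100-0.7128j
  i(V1)=0.0001103-0.05530j

0.02434-0.006130j A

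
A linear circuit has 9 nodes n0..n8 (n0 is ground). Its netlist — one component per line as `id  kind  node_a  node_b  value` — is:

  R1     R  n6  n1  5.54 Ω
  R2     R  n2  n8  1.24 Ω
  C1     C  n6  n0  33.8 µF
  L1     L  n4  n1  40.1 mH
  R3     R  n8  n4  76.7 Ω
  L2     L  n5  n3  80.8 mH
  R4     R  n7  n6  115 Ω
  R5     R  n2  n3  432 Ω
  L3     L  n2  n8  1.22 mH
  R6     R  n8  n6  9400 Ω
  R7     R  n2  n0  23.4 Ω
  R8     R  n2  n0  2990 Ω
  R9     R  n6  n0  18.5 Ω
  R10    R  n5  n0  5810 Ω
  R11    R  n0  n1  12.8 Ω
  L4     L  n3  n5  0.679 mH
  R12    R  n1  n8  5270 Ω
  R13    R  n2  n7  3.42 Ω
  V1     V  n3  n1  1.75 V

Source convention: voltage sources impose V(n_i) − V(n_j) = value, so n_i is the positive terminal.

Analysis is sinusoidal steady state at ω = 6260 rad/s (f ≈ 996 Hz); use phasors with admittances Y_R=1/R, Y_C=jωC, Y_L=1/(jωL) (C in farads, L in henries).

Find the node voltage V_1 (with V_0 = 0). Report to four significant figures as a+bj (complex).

Apply KCL at each of the 8 non-ground nodes and solve the resulting linear system.
Node n1: branches {R1, L1, R11, R12, V1} → V_1 = -0.01896+0.004092j
Node n2: branches {R2, R5, L3, R7, R8, R13} → V_2 = 0.07109+0.007362j
Node n3: branches {L2, R5, L4, V1} → V_3 = 1.731+0.004092j
Node n4: branches {L1, R3} → V_4 = 0.06218+0.03252j
Node n5: branches {L2, R10, L4} → V_5 = 1.731+0.002836j
Node n6: branches {R1, C1, R4, R6, R9} → V_6 = -0.004956+0.007611j
Node n7: branches {R4, R13} → V_7 = 0.06890+0.007369j
Node n8: branches {R2, R3, L3, R6, R12} → V_8 = 0.07086+0.007724j
Source currents: i(V1)=-0.004140+7.081e-06j

-0.01896+0.004092j V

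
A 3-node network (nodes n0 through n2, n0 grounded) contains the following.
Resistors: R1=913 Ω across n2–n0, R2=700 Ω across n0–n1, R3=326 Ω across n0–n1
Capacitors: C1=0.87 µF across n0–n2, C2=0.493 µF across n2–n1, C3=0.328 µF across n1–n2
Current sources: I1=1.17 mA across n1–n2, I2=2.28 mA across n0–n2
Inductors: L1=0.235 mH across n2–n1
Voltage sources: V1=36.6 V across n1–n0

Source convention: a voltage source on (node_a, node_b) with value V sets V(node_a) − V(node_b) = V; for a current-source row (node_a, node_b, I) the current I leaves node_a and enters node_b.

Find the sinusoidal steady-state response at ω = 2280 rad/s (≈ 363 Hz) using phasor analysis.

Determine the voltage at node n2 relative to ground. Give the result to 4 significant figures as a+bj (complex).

Apply KCL at each of the 2 non-ground nodes and solve the resulting linear system.
Node n1: branches {I1, L1, R2, C2, R3, C3, V1} → V_1 = 36.60+0.000j
Node n2: branches {R1, C1, I1, L1, I2, C2, C3} → V_2 = 36.64-0.01969j
Source currents: i(V1)=-0.2024-0.07266j

36.64-0.01969j V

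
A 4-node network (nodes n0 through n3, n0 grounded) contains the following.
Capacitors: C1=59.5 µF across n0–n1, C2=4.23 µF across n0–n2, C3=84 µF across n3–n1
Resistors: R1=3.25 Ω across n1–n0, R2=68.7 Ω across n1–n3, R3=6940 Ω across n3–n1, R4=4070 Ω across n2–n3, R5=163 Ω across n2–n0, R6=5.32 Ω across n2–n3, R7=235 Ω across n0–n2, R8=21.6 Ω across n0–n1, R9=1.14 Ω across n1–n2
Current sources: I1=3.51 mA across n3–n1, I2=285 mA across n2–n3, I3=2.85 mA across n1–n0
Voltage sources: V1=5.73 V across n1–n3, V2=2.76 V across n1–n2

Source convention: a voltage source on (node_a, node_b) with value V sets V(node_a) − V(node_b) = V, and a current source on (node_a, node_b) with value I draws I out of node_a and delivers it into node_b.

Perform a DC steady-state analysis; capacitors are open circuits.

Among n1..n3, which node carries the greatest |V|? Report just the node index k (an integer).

MNA unknowns: 3 node voltages V₁..V_3 plus 2 source currents (V1, V2)
C1: Y=0.000 on G[0,1]
R1: Y=0.3077 on G[1,0]
R2: Y=0.01456 on G[1,3]
C2: Y=0.000 on G[0,2]
R3: Y=0.0001441 on G[3,1]
R4: Y=0.0002457 on G[2,3]
R5: Y=0.006135 on G[2,0]
C3: Y=0.000 on G[3,1]
I1: z[3]−=0.00351, z[1]+=0.00351
R6: Y=0.1880 on G[2,3]
R7: Y=0.004255 on G[0,2]
I2: z[2]−=0.285, z[3]+=0.285
I3: z[1]−=0.00285, z[0]+=0.00285
R8: Y=0.04630 on G[0,1]
R9: Y=0.8772 on G[1,2]
V1: row V1−V3=5.73, i_V1 at 1,3
V2: row V1−V2=2.76, i_V2 at 1,2
solve → V1=0.07088, V2=-2.689, V3=-5.659
aux → i_V1=-0.9247, i_V2=-1.605

3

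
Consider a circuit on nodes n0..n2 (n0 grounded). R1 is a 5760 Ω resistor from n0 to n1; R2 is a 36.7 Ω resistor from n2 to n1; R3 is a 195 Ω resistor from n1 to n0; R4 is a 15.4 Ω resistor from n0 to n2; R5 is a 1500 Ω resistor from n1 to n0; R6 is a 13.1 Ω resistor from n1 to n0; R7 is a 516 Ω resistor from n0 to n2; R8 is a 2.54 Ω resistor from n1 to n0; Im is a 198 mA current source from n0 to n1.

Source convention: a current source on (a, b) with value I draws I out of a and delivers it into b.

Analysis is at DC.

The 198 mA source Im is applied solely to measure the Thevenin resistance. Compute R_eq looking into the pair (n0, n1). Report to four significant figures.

R_eq = 2.019 Ω

Apply KCL at each of the 2 non-ground nodes and solve the resulting linear system.
Node n1: branches {R1, R2, R3, R5, R6, R8, Im} → V_1 = 0.3997
Node n2: branches {R2, R4, R7} → V_2 = 0.1157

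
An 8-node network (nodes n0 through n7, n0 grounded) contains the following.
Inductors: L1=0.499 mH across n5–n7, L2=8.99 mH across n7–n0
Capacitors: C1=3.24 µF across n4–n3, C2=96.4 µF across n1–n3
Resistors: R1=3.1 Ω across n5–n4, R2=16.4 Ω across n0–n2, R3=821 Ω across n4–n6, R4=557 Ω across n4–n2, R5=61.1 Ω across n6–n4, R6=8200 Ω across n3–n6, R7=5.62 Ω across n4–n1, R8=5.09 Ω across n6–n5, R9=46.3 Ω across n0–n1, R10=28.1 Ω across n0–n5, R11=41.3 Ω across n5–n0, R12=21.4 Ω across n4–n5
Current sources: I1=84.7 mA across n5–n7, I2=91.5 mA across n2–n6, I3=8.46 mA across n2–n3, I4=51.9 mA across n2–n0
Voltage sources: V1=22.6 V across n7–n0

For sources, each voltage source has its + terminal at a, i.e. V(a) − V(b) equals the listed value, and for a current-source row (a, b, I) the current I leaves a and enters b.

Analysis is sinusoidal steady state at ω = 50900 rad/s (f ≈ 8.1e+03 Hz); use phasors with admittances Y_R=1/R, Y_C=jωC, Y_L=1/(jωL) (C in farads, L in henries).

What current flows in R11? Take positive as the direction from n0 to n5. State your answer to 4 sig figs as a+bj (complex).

Element admittances at ω=50900 rad/s:
  Y(L1) = 0.000-0.03937j S between n5,n7
  Y(C1) = 0.000+0.1649j S between n4,n3
  Y(R1) = 0.3226+0.000j S between n5,n4
  Y(C2) = 0.000+4.907j S between n1,n3
  Y(R2) = 0.06098+0.000j S between n0,n2
  Y(R3) = 0.001218+0.000j S between n4,n6
  Y(R4) = 0.001795+0.000j S between n4,n2
  I1: injects 0.0847 A into n7 (from n5)
  Y(R5) = 0.01637+0.000j S between n6,n4
  Y(R6) = 0.0001220+0.000j S between n3,n6
  Y(R7) = 0.1779+0.000j S between n4,n1
  I2: injects 0.0915 A into n6 (from n2)
  Y(R8) = 0.1965+0.000j S between n6,n5
  Y(R9) = 0.02160+0.000j S between n0,n1
  Y(R10) = 0.03559+0.000j S between n0,n5
  Y(R11) = 0.02421+0.000j S between n5,n0
  I3: injects 0.00846 A into n3 (from n2)
  I4: injects 0.0519 A into n0 (from n2)
  Y(L2) = 0.000-0.002185j S between n7,n0
  Y(R12) = 0.04673+0.000j S between n4,n5
  V1: constraint V(n7)−V(n0) = 22.6
Assemble and solve the 8×8 MNA system:
  V(n1)=4.352-7.725j  V(n2)=-2.300-0.2426j  V(n3)=4.345-7.751j  V(n4)=4.153-8.484j  V(n5)=4.385-8.955j  V(n6)=4.794-8.915j  V(n7)=22.60+0.000j
  i(V1)=-0.2679+0.7665j

-0.1062+0.2168j A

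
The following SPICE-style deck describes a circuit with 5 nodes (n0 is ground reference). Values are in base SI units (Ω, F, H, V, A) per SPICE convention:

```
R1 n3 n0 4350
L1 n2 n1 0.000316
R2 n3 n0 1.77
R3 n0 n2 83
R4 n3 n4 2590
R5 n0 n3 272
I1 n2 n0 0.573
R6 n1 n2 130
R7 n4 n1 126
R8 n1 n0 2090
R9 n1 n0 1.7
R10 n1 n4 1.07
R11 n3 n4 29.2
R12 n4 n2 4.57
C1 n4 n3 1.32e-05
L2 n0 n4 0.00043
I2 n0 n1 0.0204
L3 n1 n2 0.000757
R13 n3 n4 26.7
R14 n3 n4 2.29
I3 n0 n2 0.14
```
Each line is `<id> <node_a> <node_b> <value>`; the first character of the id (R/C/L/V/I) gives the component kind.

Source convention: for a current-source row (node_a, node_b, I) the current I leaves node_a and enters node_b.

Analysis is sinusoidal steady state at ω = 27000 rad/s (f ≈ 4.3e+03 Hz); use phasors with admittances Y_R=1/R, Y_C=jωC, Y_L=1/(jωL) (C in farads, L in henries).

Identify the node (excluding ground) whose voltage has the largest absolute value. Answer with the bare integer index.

Element admittances at ω=27000 rad/s:
  Y(R1) = 0.0002299+0.000j S between n3,n0
  Y(L1) = 0.000-0.1172j S between n2,n1
  Y(R2) = 0.5650+0.000j S between n3,n0
  Y(R3) = 0.01205+0.000j S between n0,n2
  Y(R4) = 0.0003861+0.000j S between n3,n4
  Y(R5) = 0.003676+0.000j S between n0,n3
  I1: injects 0.573 A into n0 (from n2)
  Y(R6) = 0.007692+0.000j S between n1,n2
  Y(R7) = 0.007937+0.000j S between n4,n1
  Y(R8) = 0.0004785+0.000j S between n1,n0
  Y(R9) = 0.5882+0.000j S between n1,n0
  Y(R10) = 0.9346+0.000j S between n1,n4
  Y(R11) = 0.03425+0.000j S between n3,n4
  Y(R12) = 0.2188+0.000j S between n4,n2
  Y(C1) = 0.000+0.3564j S between n4,n3
  Y(L2) = 0.000-0.08613j S between n0,n4
  I2: injects 0.0204 A into n1 (from n0)
  Y(L3) = 0.000-0.04893j S between n1,n2
  Y(R13) = 0.03745+0.000j S between n3,n4
  Y(R14) = 0.4367+0.000j S between n3,n4
  I3: injects 0.14 A into n2 (from n0)
Assemble and solve the 4×4 MNA system:
  V(n1)=-0.4116+0.06826j  V(n2)=-1.608-0.9156j  V(n3)=-0.2513-0.1280j  V(n4)=-0.5071-0.09201j

2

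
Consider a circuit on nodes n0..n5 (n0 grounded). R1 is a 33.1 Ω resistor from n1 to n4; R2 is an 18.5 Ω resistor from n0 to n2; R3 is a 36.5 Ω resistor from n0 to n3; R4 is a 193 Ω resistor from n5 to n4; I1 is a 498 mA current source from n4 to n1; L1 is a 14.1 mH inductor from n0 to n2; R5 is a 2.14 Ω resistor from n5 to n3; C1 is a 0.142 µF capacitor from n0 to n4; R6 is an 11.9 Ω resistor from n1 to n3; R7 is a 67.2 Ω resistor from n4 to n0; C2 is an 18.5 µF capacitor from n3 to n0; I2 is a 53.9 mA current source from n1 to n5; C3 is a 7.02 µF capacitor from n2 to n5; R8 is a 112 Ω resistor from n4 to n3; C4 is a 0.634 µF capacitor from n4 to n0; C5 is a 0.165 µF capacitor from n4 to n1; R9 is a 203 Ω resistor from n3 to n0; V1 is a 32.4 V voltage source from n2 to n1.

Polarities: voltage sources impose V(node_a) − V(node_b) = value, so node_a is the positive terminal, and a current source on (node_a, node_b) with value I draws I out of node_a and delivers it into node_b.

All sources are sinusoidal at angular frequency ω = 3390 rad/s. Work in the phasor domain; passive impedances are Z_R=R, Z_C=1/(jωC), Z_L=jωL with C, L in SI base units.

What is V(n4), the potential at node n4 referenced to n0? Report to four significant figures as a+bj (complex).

-16.73+6.047j V

MNA unknowns: 5 node voltages V₁..V_5 plus 1 source current (V1)
R1: Y=0.03021+0.000j on G[1,4]
R2: Y=0.05405+0.000j on G[0,2]
R3: Y=0.02740+0.000j on G[0,3]
R4: Y=0.005181+0.000j on G[5,4]
I1: z[4]−=0.498, z[1]+=0.498
L1: Y=0.000-0.02092j on G[0,2]
R5: Y=0.4673+0.000j on G[5,3]
C1: Y=0.000+0.0004814j on G[0,4]
R6: Y=0.08403+0.000j on G[1,3]
R7: Y=0.01488+0.000j on G[4,0]
C2: Y=0.000+0.06271j on G[3,0]
I2: z[1]−=0.0539, z[5]+=0.0539
C3: Y=0.000+0.02380j on G[2,5]
R8: Y=0.008929+0.000j on G[4,3]
C4: Y=0.000+0.002149j on G[4,0]
C5: Y=0.000+0.0005594j on G[4,1]
R9: Y=0.004926+0.000j on G[3,0]
V1: row V2−V1=32.4, i_V1 at 2,1
solve → V1=-14.68+5.325j, V2=17.72+5.325j, V3=-4.758+10.38j, V4=-16.73+6.047j, V5=-4.466+11.45j
aux → i_V1=-1.215-0.4451j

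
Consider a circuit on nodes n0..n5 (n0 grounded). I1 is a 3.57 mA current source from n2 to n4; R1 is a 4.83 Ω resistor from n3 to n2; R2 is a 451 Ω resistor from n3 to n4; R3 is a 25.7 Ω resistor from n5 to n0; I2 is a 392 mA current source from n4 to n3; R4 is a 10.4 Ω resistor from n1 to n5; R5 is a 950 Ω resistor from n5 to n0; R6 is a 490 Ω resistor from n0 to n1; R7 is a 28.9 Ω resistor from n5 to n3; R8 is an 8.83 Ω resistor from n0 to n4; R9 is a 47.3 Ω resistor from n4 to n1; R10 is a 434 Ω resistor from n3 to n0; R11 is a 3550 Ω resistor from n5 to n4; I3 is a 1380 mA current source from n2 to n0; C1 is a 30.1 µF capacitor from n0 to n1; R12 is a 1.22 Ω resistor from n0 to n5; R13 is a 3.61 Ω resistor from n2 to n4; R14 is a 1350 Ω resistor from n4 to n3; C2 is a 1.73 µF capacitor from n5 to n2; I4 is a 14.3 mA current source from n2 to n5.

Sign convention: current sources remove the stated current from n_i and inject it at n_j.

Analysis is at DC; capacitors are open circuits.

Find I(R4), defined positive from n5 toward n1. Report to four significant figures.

0.1377 A

Apply KCL at each of the 5 non-ground nodes and solve the resulting linear system.
Node n1: branches {R4, R6, R9, C1} → V_1 = -1.882
Node n2: branches {I1, R1, I3, R13, C2, I4} → V_2 = -11.21
Node n3: branches {R1, R2, I2, R7, R10, R14} → V_3 = -7.978
Node n4: branches {I1, R2, I2, R8, R9, R11, R13, R14} → V_4 = -8.579
Node n5: branches {R3, R4, R5, R7, R11, R12, C2, I4} → V_5 = -0.4493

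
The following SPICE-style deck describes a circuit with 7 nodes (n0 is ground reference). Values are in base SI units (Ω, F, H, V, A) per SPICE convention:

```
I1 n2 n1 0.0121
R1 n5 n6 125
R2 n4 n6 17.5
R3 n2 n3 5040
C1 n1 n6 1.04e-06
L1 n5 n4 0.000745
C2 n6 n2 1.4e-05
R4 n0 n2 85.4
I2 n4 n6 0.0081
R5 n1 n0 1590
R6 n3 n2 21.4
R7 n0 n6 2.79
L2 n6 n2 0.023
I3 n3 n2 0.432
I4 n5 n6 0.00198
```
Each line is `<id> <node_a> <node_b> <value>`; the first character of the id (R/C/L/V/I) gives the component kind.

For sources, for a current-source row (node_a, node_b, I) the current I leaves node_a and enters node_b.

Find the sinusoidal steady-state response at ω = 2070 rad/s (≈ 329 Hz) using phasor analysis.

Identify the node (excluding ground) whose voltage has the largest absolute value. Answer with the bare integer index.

Apply KCL at each of the 6 non-ground nodes and solve the resulting linear system.
Node n1: branches {I1, C1, R5} → V_1 = 1.533-5.180j
Node n2: branches {I1, R3, C2, R4, R6, L2, I3} → V_2 = -0.6963+0.4880j
Node n3: branches {R3, R6, I3} → V_3 = -9.902+0.4880j
Node n4: branches {R2, L1, I2} → V_4 = -0.1347-0.006712j
Node n5: branches {R1, L1, I4} → V_5 = -0.1347-0.007856j
Node n6: branches {R1, R2, C1, C2, I2, R7, L2, I4} → V_6 = 0.02006-0.006853j

3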